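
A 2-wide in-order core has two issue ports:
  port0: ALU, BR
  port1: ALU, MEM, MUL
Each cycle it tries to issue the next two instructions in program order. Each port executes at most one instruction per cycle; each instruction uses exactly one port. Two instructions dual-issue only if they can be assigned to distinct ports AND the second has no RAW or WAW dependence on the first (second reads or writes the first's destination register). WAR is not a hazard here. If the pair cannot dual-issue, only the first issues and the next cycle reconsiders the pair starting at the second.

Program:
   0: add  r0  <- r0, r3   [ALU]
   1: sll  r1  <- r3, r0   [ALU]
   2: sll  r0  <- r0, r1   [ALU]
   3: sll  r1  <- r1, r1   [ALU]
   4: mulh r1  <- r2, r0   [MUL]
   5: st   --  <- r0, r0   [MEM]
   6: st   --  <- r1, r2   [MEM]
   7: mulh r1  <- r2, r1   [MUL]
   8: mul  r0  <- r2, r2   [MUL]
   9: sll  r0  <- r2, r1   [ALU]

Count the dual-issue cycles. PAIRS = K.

t=0 i0:add.ALU ; RAW r0
t=1 i1:sll.ALU ; RAW r1
t=2 i2,i3:sll.ALU sll.ALU ; dual
t=3 i4:mulh.MUL ; no-port MUL/MEM
t=4 i5:st.MEM ; no-port MEM/MEM
t=5 i6:st.MEM ; no-port MEM/MUL
t=6 i7:mulh.MUL ; no-port MUL/MUL
t=7 i8:mul.MUL ; WAW r0
t=8 i9:sll.ALU ; tail

PAIRS = 1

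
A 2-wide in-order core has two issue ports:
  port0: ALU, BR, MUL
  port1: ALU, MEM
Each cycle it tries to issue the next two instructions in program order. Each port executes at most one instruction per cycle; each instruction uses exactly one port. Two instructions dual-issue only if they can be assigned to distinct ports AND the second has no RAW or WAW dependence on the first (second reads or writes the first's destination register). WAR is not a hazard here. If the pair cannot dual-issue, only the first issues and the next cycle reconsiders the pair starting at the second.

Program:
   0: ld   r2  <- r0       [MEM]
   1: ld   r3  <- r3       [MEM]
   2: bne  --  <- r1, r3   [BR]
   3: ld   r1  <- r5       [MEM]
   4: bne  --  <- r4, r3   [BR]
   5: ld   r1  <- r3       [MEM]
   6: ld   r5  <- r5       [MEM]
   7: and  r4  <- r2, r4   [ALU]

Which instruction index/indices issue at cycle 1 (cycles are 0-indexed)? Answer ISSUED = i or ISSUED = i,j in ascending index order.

#0 head=0: ld i0 no-port MEM/MEM
#1 head=1: ld i1 RAW r3
#2 head=2: bne ld i2/i3 dual
#3 head=4: bne ld i4/i5 dual
#4 head=6: ld and i6/i7 dual

ISSUED = 1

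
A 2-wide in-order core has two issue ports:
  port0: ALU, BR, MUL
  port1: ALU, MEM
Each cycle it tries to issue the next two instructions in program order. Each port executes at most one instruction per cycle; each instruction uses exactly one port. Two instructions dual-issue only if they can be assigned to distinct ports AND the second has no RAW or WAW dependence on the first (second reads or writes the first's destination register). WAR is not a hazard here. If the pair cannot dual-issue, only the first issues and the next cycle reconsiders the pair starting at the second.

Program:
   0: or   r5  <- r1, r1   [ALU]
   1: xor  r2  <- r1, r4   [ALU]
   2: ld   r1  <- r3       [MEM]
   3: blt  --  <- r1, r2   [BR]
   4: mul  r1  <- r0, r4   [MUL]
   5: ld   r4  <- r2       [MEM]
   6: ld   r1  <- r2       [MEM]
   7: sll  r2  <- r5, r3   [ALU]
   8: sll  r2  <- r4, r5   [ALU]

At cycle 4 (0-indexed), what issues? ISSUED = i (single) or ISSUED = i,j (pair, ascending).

[0] i0&i1  or;xor  -- 2-wide
[1] i2  ld  -- RAW r1
[2] i3  blt  -- no-port BR/MUL
[3] i4&i5  mul;ld  -- 2-wide
[4] i6&i7  ld;sll  -- 2-wide
[5] i8  sll  -- tail

ISSUED = 6,7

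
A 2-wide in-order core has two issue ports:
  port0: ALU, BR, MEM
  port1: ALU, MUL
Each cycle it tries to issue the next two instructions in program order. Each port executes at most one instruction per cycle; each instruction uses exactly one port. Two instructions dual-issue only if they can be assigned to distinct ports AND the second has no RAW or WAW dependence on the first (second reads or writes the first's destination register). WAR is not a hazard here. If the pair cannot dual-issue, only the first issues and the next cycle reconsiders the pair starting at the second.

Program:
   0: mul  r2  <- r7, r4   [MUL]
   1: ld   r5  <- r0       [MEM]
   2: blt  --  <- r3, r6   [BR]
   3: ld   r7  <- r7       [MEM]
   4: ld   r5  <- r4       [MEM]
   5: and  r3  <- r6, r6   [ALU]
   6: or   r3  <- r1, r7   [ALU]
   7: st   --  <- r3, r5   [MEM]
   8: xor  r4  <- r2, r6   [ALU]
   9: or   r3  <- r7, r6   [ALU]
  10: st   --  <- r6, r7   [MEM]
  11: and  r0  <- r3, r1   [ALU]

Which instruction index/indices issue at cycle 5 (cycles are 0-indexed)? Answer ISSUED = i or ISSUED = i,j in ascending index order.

t=0 i0+i1:mul.MUL;ld.MEM ; 2-wide
t=1 i2:blt.BR ; no-port BR/MEM
t=2 i3:ld.MEM ; no-port MEM/MEM
t=3 i4+i5:ld.MEM;and.ALU ; 2-wide
t=4 i6:or.ALU ; RAW r3
t=5 i7+i8:st.MEM;xor.ALU ; 2-wide
t=6 i9+i10:or.ALU;st.MEM ; 2-wide
t=7 i11:and.ALU ; tail

ISSUED = 7,8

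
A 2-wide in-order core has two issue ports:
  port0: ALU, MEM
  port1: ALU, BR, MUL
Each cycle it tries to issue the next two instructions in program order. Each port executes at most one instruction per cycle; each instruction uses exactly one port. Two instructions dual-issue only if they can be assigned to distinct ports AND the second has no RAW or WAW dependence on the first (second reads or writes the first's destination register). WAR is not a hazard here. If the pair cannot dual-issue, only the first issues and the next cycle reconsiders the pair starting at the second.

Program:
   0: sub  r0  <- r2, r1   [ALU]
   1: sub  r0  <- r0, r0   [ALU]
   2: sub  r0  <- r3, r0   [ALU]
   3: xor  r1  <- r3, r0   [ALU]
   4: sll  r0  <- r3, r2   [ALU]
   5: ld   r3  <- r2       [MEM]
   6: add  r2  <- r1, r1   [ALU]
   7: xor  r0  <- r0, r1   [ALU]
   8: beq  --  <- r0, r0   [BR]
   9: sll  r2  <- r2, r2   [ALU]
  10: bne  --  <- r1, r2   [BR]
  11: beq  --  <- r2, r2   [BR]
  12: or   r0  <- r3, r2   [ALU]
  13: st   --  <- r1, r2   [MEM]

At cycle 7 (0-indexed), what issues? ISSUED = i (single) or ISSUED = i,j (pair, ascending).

ISSUED = 10

t=0 i0:sub.ALU ; RAW+WAW r0
t=1 i1:sub.ALU ; RAW+WAW r0
t=2 i2:sub.ALU ; RAW r0
t=3 i3+i4:xor.ALU;sll.ALU ; 2-wide
t=4 i5+i6:ld.MEM;add.ALU ; 2-wide
t=5 i7:xor.ALU ; RAW r0
t=6 i8+i9:beq.BR;sll.ALU ; 2-wide
t=7 i10:bne.BR ; no-port BR/BR
t=8 i11+i12:beq.BR;or.ALU ; 2-wide
t=9 i13:st.MEM ; tail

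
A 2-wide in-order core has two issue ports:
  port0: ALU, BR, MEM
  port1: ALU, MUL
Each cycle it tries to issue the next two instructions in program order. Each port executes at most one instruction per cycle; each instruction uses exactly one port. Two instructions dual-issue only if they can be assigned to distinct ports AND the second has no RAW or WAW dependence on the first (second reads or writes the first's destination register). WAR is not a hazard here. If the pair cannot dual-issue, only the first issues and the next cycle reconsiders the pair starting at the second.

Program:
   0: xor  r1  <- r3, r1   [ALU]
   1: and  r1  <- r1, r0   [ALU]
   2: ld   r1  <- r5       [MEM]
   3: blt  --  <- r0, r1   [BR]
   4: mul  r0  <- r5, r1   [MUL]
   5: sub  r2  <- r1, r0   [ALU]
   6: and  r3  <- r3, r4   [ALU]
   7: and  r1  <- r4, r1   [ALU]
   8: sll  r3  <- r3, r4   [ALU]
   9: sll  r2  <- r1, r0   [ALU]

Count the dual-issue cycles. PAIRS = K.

t=0 i0:xor.ALU ; RAW+WAW r1
t=1 i1:and.ALU ; WAW r1
t=2 i2:ld.MEM ; no-port MEM/BR
t=3 i3,i4:blt.BR;mul.MUL ; dual
t=4 i5,i6:sub.ALU;and.ALU ; dual
t=5 i7,i8:and.ALU;sll.ALU ; dual
t=6 i9:sll.ALU ; tail

PAIRS = 3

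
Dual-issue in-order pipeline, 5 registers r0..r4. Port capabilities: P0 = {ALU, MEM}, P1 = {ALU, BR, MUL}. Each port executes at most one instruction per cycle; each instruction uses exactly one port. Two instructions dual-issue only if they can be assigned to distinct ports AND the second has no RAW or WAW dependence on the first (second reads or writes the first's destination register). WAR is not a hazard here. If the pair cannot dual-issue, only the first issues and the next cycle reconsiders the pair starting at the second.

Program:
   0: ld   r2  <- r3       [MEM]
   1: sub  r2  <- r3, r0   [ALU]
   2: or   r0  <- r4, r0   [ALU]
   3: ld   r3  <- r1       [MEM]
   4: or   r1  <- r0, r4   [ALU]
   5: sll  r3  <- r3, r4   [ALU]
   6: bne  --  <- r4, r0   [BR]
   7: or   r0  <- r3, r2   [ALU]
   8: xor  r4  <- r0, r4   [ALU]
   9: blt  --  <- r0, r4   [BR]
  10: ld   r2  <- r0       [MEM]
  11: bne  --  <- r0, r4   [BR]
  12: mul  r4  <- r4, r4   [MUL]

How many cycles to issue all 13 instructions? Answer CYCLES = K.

#0 head=0: ld.MEM i0 WAW r2
#1 head=1: sub.ALU or.ALU i1&i2 2-wide
#2 head=3: ld.MEM or.ALU i3&i4 2-wide
#3 head=5: sll.ALU bne.BR i5&i6 2-wide
#4 head=7: or.ALU i7 RAW r0
#5 head=8: xor.ALU i8 RAW r4
#6 head=9: blt.BR ld.MEM i9&i10 2-wide
#7 head=11: bne.BR i11 no-port BR/MUL
#8 head=12: mul.MUL i12 tail

CYCLES = 9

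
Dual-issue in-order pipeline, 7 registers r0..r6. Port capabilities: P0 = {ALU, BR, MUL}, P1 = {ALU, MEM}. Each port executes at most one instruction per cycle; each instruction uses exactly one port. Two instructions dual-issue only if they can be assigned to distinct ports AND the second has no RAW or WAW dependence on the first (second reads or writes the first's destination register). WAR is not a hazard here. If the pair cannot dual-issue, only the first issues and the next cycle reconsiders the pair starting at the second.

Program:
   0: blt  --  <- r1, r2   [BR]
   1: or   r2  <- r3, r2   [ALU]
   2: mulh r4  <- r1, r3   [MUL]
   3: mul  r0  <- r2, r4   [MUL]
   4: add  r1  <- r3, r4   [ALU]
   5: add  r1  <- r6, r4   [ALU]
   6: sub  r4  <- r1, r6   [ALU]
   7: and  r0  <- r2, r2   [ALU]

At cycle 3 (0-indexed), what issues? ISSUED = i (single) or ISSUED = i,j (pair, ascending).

0. blt;or @i0,i1  | dual
1. mulh @i2  | no-port MUL/MUL
2. mul;add @i3,i4  | dual
3. add @i5  | RAW r1
4. sub;and @i6,i7  | dual

ISSUED = 5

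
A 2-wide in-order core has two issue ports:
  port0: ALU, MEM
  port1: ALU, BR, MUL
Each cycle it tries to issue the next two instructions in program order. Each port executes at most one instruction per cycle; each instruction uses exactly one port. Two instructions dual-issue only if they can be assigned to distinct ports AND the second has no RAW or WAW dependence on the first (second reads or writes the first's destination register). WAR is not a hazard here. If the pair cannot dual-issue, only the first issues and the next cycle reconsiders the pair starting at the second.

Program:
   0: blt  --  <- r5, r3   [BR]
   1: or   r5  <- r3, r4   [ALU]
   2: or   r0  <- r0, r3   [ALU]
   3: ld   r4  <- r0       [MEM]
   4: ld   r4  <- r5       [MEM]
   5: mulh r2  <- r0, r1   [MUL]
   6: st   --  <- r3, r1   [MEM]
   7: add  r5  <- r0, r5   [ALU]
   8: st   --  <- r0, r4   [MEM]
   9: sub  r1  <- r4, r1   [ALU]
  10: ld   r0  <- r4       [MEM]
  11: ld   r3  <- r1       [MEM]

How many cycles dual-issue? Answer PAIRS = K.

c0: i0+i1 blt.BR or.ALU  dual
c1: i2 or.ALU  RAW r0
c2: i3 ld.MEM  no-port MEM/MEM
c3: i4+i5 ld.MEM mulh.MUL  dual
c4: i6+i7 st.MEM add.ALU  dual
c5: i8+i9 st.MEM sub.ALU  dual
c6: i10 ld.MEM  no-port MEM/MEM
c7: i11 ld.MEM  tail

PAIRS = 4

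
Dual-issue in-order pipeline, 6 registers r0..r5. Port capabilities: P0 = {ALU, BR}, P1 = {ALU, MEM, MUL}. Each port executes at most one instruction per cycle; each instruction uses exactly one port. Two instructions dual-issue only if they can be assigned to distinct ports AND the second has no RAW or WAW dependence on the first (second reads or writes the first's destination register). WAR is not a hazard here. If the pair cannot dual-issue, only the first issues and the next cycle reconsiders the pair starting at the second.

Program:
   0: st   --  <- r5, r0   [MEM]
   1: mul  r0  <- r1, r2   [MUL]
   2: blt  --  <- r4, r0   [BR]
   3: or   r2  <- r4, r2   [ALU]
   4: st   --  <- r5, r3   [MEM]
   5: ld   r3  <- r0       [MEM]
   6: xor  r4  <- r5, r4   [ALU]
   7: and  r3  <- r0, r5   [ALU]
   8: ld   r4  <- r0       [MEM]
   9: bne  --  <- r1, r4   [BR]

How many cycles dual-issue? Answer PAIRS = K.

PAIRS = 3

t=0 i0:st.MEM ; no-port MEM/MUL
t=1 i1:mul.MUL ; RAW r0
t=2 i2&i3:blt.BR;or.ALU ; pair
t=3 i4:st.MEM ; no-port MEM/MEM
t=4 i5&i6:ld.MEM;xor.ALU ; pair
t=5 i7&i8:and.ALU;ld.MEM ; pair
t=6 i9:bne.BR ; tail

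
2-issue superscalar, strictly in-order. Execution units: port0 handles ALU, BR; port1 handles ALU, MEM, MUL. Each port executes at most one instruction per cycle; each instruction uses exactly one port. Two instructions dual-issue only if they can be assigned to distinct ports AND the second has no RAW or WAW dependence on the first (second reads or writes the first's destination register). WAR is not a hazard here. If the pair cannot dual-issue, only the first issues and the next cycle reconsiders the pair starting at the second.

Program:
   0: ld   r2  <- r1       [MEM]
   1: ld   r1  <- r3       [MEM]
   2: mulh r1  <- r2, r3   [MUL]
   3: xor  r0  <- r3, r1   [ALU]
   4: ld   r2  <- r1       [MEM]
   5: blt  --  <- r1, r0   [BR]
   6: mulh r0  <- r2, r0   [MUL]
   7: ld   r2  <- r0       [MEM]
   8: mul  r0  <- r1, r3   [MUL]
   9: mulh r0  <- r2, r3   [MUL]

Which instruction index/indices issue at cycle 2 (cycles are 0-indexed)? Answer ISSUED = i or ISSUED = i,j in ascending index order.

ISSUED = 2

c0: i0 ld  no-port MEM/MEM
c1: i1 ld  no-port MEM/MUL
c2: i2 mulh  RAW r1
c3: i3/i4 xor/ld  pair
c4: i5/i6 blt/mulh  pair
c5: i7 ld  no-port MEM/MUL
c6: i8 mul  no-port MUL/MUL
c7: i9 mulh  tail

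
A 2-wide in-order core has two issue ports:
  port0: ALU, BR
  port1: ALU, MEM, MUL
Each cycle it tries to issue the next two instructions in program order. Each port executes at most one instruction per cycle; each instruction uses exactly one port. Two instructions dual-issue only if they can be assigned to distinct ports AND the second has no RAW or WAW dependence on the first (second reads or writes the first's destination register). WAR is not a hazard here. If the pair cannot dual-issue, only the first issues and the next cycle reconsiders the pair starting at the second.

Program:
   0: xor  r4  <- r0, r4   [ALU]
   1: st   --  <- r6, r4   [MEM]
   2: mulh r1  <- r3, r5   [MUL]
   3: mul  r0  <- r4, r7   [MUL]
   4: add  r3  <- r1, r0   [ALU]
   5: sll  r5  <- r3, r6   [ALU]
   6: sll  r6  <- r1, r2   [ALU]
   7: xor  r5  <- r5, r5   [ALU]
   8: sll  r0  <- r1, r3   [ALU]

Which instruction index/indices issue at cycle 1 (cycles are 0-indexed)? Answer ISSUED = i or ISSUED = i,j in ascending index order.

ISSUED = 1

[0] i0  xor  -- RAW r4
[1] i1  st  -- no-port MEM/MUL
[2] i2  mulh  -- no-port MUL/MUL
[3] i3  mul  -- RAW r0
[4] i4  add  -- RAW r3
[5] i5+i6  sll sll  -- pair
[6] i7+i8  xor sll  -- pair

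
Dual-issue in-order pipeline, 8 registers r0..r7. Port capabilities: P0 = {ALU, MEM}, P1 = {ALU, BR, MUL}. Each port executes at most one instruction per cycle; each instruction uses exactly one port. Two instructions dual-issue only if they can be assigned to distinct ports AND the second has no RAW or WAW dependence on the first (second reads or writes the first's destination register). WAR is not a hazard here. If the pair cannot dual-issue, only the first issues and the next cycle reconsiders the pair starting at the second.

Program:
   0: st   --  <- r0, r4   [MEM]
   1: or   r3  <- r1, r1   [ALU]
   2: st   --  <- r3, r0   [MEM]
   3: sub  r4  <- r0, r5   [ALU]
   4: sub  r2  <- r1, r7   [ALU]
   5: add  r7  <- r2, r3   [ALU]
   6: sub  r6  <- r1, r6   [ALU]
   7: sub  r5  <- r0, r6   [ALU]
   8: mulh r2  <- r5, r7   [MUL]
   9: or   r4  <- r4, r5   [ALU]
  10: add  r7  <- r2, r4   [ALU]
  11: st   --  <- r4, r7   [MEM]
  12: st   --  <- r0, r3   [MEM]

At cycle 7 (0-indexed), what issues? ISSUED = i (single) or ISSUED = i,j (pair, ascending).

#0 head=0: st or i0&i1 dual
#1 head=2: st sub i2&i3 dual
#2 head=4: sub i4 RAW r2
#3 head=5: add sub i5&i6 dual
#4 head=7: sub i7 RAW r5
#5 head=8: mulh or i8&i9 dual
#6 head=10: add i10 RAW r7
#7 head=11: st i11 no-port MEM/MEM
#8 head=12: st i12 tail

ISSUED = 11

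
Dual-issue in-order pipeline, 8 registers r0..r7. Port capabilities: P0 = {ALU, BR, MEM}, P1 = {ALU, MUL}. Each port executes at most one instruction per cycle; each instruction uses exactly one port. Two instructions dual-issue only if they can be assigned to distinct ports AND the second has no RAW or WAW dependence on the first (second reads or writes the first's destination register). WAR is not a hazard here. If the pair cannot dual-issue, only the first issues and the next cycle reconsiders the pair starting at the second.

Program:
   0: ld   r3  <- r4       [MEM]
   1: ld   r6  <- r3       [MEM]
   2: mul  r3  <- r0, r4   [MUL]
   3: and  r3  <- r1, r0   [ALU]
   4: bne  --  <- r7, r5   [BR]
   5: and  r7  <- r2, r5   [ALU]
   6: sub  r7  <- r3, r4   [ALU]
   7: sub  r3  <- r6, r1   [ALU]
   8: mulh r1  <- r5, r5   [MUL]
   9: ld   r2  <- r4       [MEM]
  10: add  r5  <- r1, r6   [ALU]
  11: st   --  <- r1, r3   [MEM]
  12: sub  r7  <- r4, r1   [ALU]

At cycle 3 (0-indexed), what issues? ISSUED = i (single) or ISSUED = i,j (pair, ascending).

c0: i0 ld  no-port MEM/MEM
c1: i1&i2 ld+mul  2-wide
c2: i3&i4 and+bne  2-wide
c3: i5 and  WAW r7
c4: i6&i7 sub+sub  2-wide
c5: i8&i9 mulh+ld  2-wide
c6: i10&i11 add+st  2-wide
c7: i12 sub  tail

ISSUED = 5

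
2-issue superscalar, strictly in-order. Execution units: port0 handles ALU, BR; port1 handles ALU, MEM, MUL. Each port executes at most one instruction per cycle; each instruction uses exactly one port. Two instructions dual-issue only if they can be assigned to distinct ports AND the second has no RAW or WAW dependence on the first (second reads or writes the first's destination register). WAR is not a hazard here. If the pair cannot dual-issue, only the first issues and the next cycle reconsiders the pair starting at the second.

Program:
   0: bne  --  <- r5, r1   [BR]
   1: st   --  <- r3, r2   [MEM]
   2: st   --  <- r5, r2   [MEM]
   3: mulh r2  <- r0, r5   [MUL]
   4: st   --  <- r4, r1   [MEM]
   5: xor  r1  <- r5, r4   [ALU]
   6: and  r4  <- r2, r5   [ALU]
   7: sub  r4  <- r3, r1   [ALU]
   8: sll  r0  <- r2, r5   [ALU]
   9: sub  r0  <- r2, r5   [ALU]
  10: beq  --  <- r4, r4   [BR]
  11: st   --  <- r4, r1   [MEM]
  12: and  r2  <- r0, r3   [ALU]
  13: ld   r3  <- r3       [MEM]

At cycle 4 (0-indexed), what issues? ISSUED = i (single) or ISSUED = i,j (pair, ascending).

c0: i0+i1 bne.BR/st.MEM  dual
c1: i2 st.MEM  no-port MEM/MUL
c2: i3 mulh.MUL  no-port MUL/MEM
c3: i4+i5 st.MEM/xor.ALU  dual
c4: i6 and.ALU  WAW r4
c5: i7+i8 sub.ALU/sll.ALU  dual
c6: i9+i10 sub.ALU/beq.BR  dual
c7: i11+i12 st.MEM/and.ALU  dual
c8: i13 ld.MEM  tail

ISSUED = 6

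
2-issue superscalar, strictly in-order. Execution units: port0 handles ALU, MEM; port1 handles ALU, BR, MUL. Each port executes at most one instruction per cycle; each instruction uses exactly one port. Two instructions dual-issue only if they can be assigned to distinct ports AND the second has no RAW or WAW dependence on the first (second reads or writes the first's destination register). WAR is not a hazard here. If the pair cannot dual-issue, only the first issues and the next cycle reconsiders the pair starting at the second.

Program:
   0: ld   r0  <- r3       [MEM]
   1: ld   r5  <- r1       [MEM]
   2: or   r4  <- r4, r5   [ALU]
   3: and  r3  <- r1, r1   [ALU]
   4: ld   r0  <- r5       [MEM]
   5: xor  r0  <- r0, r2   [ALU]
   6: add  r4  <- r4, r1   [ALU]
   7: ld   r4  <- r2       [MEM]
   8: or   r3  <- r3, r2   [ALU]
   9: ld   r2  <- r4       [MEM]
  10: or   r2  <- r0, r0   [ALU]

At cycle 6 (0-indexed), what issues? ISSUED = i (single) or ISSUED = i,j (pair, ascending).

  cy0 -> i0 (ld) no-port MEM/MEM
  cy1 -> i1 (ld) RAW r5
  cy2 -> i2,i3 (or and) pair
  cy3 -> i4 (ld) RAW+WAW r0
  cy4 -> i5,i6 (xor add) pair
  cy5 -> i7,i8 (ld or) pair
  cy6 -> i9 (ld) WAW r2
  cy7 -> i10 (or) tail

ISSUED = 9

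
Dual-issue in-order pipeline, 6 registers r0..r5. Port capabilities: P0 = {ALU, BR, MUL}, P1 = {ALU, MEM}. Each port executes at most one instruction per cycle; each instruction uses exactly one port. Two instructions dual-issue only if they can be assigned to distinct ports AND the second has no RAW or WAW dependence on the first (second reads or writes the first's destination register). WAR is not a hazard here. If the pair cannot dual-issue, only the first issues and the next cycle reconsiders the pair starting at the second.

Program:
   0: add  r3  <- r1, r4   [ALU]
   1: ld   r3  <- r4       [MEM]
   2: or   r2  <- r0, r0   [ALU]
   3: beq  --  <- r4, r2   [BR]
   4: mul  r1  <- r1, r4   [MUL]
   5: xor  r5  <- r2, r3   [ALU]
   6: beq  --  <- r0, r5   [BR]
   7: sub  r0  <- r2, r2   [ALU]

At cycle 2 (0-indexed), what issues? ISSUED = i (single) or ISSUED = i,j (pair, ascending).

ISSUED = 3

c0: i0 add  WAW r3
c1: i1&i2 ld/or  pair
c2: i3 beq  no-port BR/MUL
c3: i4&i5 mul/xor  pair
c4: i6&i7 beq/sub  pair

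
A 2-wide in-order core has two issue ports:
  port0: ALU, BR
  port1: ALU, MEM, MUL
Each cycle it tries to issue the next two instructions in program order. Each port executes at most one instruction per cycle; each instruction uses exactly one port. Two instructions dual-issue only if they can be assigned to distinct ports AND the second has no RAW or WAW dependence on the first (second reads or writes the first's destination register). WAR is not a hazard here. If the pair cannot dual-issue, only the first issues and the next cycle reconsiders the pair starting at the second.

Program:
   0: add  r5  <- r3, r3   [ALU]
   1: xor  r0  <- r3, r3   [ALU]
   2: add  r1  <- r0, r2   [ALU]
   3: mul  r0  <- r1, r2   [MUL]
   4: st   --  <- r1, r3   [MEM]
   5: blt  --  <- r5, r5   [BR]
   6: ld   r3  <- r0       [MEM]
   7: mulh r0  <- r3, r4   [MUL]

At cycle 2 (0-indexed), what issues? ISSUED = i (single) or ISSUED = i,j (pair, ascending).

#0 head=0: add xor i0&i1 pair
#1 head=2: add i2 RAW r1
#2 head=3: mul i3 no-port MUL/MEM
#3 head=4: st blt i4&i5 pair
#4 head=6: ld i6 no-port MEM/MUL
#5 head=7: mulh i7 tail

ISSUED = 3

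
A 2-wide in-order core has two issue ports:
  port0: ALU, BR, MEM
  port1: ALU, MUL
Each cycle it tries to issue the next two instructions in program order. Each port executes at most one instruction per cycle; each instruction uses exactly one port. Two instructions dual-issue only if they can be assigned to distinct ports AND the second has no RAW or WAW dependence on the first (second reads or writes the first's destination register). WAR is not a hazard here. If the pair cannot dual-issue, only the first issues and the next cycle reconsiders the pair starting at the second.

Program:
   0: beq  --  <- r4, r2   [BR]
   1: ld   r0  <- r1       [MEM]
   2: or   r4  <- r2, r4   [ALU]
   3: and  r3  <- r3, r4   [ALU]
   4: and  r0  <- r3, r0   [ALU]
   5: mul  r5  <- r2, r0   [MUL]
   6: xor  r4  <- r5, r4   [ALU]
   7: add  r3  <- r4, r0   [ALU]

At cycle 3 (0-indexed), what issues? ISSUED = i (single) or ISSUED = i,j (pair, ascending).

[0] i0  beq.BR  -- no-port BR/MEM
[1] i1,i2  ld.MEM or.ALU  -- pair
[2] i3  and.ALU  -- RAW r3
[3] i4  and.ALU  -- RAW r0
[4] i5  mul.MUL  -- RAW r5
[5] i6  xor.ALU  -- RAW r4
[6] i7  add.ALU  -- tail

ISSUED = 4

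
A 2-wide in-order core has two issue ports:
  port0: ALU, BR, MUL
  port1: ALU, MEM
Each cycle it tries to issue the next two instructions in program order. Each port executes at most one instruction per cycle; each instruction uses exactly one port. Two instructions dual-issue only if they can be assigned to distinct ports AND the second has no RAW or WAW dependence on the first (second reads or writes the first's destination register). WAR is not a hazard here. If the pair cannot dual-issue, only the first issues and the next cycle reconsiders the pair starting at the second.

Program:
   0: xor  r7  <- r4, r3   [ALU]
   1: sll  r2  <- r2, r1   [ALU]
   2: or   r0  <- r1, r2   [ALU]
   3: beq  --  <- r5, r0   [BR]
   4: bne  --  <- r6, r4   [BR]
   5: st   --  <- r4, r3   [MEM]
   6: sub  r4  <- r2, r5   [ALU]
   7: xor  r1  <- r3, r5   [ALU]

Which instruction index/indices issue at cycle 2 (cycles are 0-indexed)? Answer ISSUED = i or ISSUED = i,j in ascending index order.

ISSUED = 3

#0 head=0: xor sll i0+i1 pair
#1 head=2: or i2 RAW r0
#2 head=3: beq i3 no-port BR/BR
#3 head=4: bne st i4+i5 pair
#4 head=6: sub xor i6+i7 pair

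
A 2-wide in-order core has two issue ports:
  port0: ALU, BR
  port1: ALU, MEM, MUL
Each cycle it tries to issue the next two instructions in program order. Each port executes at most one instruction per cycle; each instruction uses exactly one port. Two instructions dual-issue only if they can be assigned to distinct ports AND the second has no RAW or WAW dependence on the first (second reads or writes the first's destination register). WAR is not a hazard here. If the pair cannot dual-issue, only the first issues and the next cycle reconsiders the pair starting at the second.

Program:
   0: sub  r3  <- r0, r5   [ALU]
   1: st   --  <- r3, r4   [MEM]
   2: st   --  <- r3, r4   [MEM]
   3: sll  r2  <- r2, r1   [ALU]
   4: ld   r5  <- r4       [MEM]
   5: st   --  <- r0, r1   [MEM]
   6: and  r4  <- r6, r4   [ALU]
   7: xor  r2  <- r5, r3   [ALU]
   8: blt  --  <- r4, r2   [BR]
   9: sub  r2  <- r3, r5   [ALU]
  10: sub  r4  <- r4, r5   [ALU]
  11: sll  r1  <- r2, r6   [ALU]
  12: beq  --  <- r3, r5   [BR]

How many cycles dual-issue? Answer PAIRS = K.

#0 head=0: sub.ALU i0 RAW r3
#1 head=1: st.MEM i1 no-port MEM/MEM
#2 head=2: st.MEM;sll.ALU i2,i3 dual
#3 head=4: ld.MEM i4 no-port MEM/MEM
#4 head=5: st.MEM;and.ALU i5,i6 dual
#5 head=7: xor.ALU i7 RAW r2
#6 head=8: blt.BR;sub.ALU i8,i9 dual
#7 head=10: sub.ALU;sll.ALU i10,i11 dual
#8 head=12: beq.BR i12 tail

PAIRS = 4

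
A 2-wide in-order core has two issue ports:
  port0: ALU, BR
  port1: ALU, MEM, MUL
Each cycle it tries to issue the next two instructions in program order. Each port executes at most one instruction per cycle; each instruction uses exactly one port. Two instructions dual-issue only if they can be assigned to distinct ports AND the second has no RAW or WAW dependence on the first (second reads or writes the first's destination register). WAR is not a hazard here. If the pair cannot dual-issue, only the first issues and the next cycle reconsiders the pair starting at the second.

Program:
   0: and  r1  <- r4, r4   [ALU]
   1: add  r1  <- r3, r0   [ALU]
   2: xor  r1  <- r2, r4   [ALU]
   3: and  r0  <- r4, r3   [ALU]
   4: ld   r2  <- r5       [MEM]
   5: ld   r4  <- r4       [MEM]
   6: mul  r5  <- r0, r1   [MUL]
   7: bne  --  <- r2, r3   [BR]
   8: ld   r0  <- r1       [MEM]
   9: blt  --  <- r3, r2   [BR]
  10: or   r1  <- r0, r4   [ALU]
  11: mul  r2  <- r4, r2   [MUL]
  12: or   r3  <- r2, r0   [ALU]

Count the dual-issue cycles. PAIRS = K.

PAIRS = 4

#0 head=0: and i0 WAW r1
#1 head=1: add i1 WAW r1
#2 head=2: xor;and i2/i3 dual
#3 head=4: ld i4 no-port MEM/MEM
#4 head=5: ld i5 no-port MEM/MUL
#5 head=6: mul;bne i6/i7 dual
#6 head=8: ld;blt i8/i9 dual
#7 head=10: or;mul i10/i11 dual
#8 head=12: or i12 tail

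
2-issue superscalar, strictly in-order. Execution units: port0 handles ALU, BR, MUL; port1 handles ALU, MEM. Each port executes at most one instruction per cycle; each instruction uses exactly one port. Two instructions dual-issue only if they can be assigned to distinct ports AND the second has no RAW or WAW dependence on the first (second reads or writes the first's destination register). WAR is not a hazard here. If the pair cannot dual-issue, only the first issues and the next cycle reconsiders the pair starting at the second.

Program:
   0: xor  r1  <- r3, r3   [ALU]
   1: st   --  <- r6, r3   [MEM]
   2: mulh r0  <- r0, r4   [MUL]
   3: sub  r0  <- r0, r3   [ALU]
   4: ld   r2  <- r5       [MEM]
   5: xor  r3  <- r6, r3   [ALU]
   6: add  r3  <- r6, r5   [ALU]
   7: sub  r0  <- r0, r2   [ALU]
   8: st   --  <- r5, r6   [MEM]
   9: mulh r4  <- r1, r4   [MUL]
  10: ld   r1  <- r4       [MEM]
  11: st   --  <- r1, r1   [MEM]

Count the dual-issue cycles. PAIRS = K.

  cy0 -> i0&i1 (xor;st) pair
  cy1 -> i2 (mulh) RAW+WAW r0
  cy2 -> i3&i4 (sub;ld) pair
  cy3 -> i5 (xor) WAW r3
  cy4 -> i6&i7 (add;sub) pair
  cy5 -> i8&i9 (st;mulh) pair
  cy6 -> i10 (ld) no-port MEM/MEM
  cy7 -> i11 (st) tail

PAIRS = 4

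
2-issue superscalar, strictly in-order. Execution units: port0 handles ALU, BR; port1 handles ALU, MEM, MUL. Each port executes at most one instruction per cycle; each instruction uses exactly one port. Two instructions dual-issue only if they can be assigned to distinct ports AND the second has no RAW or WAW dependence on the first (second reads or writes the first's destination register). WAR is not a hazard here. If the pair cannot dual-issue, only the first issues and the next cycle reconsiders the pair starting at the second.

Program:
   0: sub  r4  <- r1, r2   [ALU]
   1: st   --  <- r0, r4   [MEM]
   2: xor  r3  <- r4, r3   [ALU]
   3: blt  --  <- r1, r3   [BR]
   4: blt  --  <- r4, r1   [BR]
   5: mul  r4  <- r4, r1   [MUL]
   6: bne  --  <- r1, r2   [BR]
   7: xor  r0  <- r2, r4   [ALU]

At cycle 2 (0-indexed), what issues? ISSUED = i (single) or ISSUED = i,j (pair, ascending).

[0] i0  sub  -- RAW r4
[1] i1/i2  st+xor  -- 2-wide
[2] i3  blt  -- no-port BR/BR
[3] i4/i5  blt+mul  -- 2-wide
[4] i6/i7  bne+xor  -- 2-wide

ISSUED = 3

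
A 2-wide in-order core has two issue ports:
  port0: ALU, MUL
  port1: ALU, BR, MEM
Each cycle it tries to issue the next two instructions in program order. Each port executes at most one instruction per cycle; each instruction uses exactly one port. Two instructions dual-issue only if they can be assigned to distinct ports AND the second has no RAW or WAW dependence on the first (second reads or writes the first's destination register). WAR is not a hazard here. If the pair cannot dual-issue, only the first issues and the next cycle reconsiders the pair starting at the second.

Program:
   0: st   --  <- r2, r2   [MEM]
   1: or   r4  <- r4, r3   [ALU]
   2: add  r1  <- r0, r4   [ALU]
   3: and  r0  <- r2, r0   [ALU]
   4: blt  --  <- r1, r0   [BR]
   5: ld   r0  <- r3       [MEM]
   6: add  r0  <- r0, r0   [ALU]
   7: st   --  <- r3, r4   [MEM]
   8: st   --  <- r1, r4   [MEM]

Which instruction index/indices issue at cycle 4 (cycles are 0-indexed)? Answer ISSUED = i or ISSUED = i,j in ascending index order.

c0: i0+i1 st+or  dual
c1: i2+i3 add+and  dual
c2: i4 blt  no-port BR/MEM
c3: i5 ld  RAW+WAW r0
c4: i6+i7 add+st  dual
c5: i8 st  tail

ISSUED = 6,7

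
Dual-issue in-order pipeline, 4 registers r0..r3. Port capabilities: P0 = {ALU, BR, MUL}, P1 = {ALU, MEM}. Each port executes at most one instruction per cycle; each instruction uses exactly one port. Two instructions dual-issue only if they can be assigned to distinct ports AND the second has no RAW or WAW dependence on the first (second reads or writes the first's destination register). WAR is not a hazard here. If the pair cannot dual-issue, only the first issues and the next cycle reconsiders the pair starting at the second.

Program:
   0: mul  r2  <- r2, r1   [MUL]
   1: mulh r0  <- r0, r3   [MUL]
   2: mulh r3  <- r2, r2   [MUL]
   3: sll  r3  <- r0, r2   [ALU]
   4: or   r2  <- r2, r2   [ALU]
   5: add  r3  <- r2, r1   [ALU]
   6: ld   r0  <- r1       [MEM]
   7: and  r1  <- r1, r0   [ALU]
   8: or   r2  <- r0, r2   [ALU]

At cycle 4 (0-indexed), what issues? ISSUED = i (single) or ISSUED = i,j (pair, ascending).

t=0 i0:mul.MUL ; no-port MUL/MUL
t=1 i1:mulh.MUL ; no-port MUL/MUL
t=2 i2:mulh.MUL ; WAW r3
t=3 i3&i4:sll.ALU;or.ALU ; 2-wide
t=4 i5&i6:add.ALU;ld.MEM ; 2-wide
t=5 i7&i8:and.ALU;or.ALU ; 2-wide

ISSUED = 5,6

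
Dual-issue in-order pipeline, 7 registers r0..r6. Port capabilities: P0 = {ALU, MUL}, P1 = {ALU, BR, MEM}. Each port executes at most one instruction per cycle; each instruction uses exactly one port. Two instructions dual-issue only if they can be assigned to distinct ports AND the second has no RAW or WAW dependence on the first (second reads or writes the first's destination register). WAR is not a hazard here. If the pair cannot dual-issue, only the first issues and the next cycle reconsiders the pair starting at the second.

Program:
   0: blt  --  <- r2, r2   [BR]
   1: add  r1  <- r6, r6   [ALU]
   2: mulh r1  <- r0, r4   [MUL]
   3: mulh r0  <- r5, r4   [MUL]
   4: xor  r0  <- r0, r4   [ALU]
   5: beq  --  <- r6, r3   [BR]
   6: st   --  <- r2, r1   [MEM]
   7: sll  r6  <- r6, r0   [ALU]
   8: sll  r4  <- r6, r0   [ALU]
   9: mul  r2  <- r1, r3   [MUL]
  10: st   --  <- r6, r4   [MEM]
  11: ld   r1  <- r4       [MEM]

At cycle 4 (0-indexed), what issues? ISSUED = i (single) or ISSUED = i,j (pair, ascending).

ISSUED = 6,7

t=0 i0&i1:blt add ; pair
t=1 i2:mulh ; no-port MUL/MUL
t=2 i3:mulh ; RAW+WAW r0
t=3 i4&i5:xor beq ; pair
t=4 i6&i7:st sll ; pair
t=5 i8&i9:sll mul ; pair
t=6 i10:st ; no-port MEM/MEM
t=7 i11:ld ; tail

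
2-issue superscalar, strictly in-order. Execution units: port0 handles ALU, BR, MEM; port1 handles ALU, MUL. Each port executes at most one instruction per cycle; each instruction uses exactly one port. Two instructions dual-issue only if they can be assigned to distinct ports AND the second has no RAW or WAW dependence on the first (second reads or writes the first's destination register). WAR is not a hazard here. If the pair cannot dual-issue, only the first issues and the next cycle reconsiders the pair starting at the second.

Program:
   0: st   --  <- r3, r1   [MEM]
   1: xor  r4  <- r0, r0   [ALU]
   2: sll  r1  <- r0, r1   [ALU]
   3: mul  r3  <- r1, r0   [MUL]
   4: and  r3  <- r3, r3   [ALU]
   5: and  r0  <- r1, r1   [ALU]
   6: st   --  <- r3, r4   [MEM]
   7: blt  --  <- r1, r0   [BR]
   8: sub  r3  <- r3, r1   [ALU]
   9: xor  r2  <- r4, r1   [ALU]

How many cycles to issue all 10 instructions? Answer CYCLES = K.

CYCLES = 7

[0] i0&i1  st/xor  -- 2-wide
[1] i2  sll  -- RAW r1
[2] i3  mul  -- RAW+WAW r3
[3] i4&i5  and/and  -- 2-wide
[4] i6  st  -- no-port MEM/BR
[5] i7&i8  blt/sub  -- 2-wide
[6] i9  xor  -- tail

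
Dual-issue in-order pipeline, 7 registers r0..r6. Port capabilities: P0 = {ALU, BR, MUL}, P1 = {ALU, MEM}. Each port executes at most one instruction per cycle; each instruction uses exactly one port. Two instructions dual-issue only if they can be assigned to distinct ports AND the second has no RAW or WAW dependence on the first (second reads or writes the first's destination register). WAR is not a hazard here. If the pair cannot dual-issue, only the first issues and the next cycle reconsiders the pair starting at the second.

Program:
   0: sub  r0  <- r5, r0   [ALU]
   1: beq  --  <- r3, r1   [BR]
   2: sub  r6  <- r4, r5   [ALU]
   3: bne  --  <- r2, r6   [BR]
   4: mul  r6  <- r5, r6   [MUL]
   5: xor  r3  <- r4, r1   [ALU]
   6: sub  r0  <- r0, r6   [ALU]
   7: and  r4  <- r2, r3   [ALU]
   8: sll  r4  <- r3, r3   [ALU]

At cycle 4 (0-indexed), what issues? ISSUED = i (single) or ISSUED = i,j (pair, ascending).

c0: i0/i1 sub.ALU;beq.BR  pair
c1: i2 sub.ALU  RAW r6
c2: i3 bne.BR  no-port BR/MUL
c3: i4/i5 mul.MUL;xor.ALU  pair
c4: i6/i7 sub.ALU;and.ALU  pair
c5: i8 sll.ALU  tail

ISSUED = 6,7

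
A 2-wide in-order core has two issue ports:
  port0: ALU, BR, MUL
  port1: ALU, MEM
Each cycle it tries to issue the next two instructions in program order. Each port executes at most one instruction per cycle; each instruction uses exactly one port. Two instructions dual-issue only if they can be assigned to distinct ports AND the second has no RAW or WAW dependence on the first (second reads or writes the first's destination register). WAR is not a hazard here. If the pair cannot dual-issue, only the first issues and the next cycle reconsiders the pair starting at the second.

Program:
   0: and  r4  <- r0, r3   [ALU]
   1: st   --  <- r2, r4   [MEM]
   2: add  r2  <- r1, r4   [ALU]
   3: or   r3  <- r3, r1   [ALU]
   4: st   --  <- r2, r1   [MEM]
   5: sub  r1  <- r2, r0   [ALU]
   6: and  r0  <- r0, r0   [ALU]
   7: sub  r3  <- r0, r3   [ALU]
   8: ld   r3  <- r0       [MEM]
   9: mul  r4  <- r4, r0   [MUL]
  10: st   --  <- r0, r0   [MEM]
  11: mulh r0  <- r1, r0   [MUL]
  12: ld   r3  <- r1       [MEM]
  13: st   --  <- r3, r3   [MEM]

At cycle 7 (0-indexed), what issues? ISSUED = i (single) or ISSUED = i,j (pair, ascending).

#0 head=0: and i0 RAW r4
#1 head=1: st+add i1,i2 pair
#2 head=3: or+st i3,i4 pair
#3 head=5: sub+and i5,i6 pair
#4 head=7: sub i7 WAW r3
#5 head=8: ld+mul i8,i9 pair
#6 head=10: st+mulh i10,i11 pair
#7 head=12: ld i12 no-port MEM/MEM
#8 head=13: st i13 tail

ISSUED = 12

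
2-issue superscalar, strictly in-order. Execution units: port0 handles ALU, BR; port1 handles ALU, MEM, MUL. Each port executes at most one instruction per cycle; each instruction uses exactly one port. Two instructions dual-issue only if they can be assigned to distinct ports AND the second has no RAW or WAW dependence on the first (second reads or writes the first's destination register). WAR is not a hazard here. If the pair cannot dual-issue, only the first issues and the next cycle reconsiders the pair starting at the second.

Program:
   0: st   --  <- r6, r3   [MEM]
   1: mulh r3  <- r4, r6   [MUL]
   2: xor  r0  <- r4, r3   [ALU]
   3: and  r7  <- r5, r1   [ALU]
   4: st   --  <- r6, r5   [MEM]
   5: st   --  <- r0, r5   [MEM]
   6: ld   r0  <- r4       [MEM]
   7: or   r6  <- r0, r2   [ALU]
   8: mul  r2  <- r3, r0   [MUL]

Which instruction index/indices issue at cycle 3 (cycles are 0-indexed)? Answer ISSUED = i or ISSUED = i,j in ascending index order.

t=0 i0:st.MEM ; no-port MEM/MUL
t=1 i1:mulh.MUL ; RAW r3
t=2 i2/i3:xor.ALU+and.ALU ; pair
t=3 i4:st.MEM ; no-port MEM/MEM
t=4 i5:st.MEM ; no-port MEM/MEM
t=5 i6:ld.MEM ; RAW r0
t=6 i7/i8:or.ALU+mul.MUL ; pair

ISSUED = 4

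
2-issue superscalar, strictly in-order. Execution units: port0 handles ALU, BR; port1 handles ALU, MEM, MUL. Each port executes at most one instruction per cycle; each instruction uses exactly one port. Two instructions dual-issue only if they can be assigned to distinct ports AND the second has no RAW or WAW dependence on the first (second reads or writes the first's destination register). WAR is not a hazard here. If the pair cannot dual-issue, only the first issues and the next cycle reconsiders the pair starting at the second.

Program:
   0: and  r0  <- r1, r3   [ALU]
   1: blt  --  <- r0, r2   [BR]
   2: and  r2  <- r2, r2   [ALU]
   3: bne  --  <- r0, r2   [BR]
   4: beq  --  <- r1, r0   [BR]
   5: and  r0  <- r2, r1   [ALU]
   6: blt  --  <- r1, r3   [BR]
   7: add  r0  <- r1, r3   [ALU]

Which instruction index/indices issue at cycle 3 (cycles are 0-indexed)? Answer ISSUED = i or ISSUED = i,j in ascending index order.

t=0 i0:and ; RAW r0
t=1 i1,i2:blt+and ; dual
t=2 i3:bne ; no-port BR/BR
t=3 i4,i5:beq+and ; dual
t=4 i6,i7:blt+add ; dual

ISSUED = 4,5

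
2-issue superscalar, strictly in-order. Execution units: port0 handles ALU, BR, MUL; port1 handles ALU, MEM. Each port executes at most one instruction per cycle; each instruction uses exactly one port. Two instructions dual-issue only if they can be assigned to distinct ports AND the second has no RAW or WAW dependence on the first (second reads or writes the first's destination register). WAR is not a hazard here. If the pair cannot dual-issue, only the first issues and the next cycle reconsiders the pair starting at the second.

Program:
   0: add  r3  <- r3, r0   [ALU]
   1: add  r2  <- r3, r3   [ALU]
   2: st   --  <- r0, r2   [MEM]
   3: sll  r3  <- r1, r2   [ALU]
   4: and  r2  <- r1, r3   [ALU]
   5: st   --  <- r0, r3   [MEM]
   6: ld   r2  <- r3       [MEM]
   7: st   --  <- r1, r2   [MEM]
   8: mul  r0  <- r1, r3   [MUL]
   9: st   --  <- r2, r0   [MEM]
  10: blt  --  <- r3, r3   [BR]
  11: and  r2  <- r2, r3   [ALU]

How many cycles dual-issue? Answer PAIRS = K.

PAIRS = 4

t=0 i0:add.ALU ; RAW r3
t=1 i1:add.ALU ; RAW r2
t=2 i2+i3:st.MEM;sll.ALU ; dual
t=3 i4+i5:and.ALU;st.MEM ; dual
t=4 i6:ld.MEM ; no-port MEM/MEM
t=5 i7+i8:st.MEM;mul.MUL ; dual
t=6 i9+i10:st.MEM;blt.BR ; dual
t=7 i11:and.ALU ; tail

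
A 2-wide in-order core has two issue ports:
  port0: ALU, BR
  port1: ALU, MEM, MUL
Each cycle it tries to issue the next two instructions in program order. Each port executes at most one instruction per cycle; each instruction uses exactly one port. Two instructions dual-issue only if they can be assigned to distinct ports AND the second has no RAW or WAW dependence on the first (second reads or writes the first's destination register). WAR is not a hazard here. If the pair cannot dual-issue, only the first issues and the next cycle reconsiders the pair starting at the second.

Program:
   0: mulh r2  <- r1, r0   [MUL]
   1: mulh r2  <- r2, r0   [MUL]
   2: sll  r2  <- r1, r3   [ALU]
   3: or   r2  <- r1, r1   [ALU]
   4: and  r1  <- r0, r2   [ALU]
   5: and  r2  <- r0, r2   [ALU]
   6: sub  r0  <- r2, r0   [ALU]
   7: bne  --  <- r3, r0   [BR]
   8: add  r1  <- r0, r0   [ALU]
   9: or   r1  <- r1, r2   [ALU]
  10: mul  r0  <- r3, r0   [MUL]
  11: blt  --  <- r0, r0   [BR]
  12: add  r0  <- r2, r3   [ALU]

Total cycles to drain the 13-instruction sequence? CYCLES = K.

CYCLES = 9

c0: i0 mulh.MUL  no-port MUL/MUL
c1: i1 mulh.MUL  WAW r2
c2: i2 sll.ALU  WAW r2
c3: i3 or.ALU  RAW r2
c4: i4&i5 and.ALU+and.ALU  dual
c5: i6 sub.ALU  RAW r0
c6: i7&i8 bne.BR+add.ALU  dual
c7: i9&i10 or.ALU+mul.MUL  dual
c8: i11&i12 blt.BR+add.ALU  dual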